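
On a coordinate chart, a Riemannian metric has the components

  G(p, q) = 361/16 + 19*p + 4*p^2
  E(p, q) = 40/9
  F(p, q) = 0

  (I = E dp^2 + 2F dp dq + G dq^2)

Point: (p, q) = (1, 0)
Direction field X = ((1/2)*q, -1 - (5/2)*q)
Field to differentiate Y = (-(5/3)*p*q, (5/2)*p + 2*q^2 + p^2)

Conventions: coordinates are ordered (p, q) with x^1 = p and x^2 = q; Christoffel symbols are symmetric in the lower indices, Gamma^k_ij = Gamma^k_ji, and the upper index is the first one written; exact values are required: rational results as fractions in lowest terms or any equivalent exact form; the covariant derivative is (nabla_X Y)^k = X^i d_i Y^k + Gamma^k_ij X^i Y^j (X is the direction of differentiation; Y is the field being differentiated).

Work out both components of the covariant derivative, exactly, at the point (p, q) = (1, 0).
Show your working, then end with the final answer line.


E = 40/9, F = 0, G = 729/16 at the point
E_p = 0, E_q = 0, F_p = 0, F_q = 0, G_p = 27, G_q = 0
EG - F^2 = 405/2;  g^inv = (2/405) * [[729/16, 0], [0, 40/9]]
first-kind symbols [ij,l] = (1/2)(d_i g_jl + d_j g_il - d_l g_ij): [pp,p] = E_p/2 = 0, [pp,q] = F_p - E_q/2 = 0, [pq,p] = E_q/2 = 0, [pq,q] = G_p/2 = 27/2, [qq,p] = F_q - G_p/2 = -27/2, [qq,q] = G_q/2 = 0
Gamma^p_ij = (G*[ij,p] - F*[ij,q])/(EG - F^2), Gamma^q_ij = (E*[ij,q] - F*[ij,p])/(EG - F^2)
Gamma_ppp = 0, Gamma_ppq = 0, Gamma_pqq = -243/80, Gamma_qpp = 0, Gamma_qpq = 8/27, Gamma_qqq = 0
X = (0, -1), Y = (0, 7/2) at the point

Answer: (nabla_X Y)^p = 5903/480, (nabla_X Y)^q = 0


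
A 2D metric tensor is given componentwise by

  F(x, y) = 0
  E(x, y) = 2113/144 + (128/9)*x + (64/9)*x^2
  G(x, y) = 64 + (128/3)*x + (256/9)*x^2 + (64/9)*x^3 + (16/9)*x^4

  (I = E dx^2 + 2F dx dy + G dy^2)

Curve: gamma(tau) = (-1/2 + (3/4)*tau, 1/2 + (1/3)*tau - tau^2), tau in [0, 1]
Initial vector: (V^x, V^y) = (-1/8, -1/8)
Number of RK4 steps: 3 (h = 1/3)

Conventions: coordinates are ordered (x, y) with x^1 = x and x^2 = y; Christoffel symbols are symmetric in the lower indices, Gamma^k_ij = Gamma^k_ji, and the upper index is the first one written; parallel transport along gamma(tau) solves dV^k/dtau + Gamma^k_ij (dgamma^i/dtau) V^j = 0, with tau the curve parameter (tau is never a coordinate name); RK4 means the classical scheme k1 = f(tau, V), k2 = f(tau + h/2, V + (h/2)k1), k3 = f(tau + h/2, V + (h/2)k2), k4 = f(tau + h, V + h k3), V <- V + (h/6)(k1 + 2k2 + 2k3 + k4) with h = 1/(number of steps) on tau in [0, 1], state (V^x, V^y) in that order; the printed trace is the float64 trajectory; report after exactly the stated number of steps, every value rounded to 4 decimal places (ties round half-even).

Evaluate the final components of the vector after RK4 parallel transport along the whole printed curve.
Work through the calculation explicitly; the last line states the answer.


gamma'(tau) = (3/4, 1/3 - 2*tau); f(tau, V)^k = -Gamma^k_ij(gamma(tau)) gamma'^i(tau) V^j; h = 1/3; intermediate values shown to 6 dp
curve data and Christoffel symbols at the stage parameters:
  tau = 0.000000: gamma = (-0.500000, 0.500000), gamma' = (0.750000, 0.333333); Gamma_xxx = 0.380669, Gamma_xxy = 0.000000, Gamma_xyy = -0.999257, Gamma_yxx = 0.000000, Gamma_yxy = 0.190476, Gamma_yyy = 0.000000
  tau = 0.166667: gamma = (-0.375000, 0.527778), gamma' = (0.750000, 0.000000); Gamma_xxx = 0.429819, Gamma_xxy = 0.000000, Gamma_xyy = -1.158496, Gamma_yxx = 0.000000, Gamma_yxy = 0.231884, Gamma_yyy = 0.000000
  tau = 0.333333: gamma = (-0.250000, 0.500000), gamma' = (0.750000, -0.333333); Gamma_xxx = 0.461261, Gamma_xxy = 0.000000, Gamma_xyy = -1.282883, Gamma_yxx = 0.000000, Gamma_yxy = 0.269663, Gamma_yyy = 0.000000
  tau = 0.500000: gamma = (-0.125000, 0.416667), gamma' = (0.750000, -0.666667); Gamma_xxx = 0.478377, Gamma_xxy = 0.000000, Gamma_xyy = -1.379071, Gamma_yxx = 0.000000, Gamma_yxy = 0.303523, Gamma_yyy = 0.000000
  tau = 0.666667: gamma = (0.000000, 0.277778), gamma' = (0.750000, -1.000000); Gamma_xxx = 0.484619, Gamma_xxy = 0.000000, Gamma_xyy = -1.453857, Gamma_yxx = 0.000000, Gamma_yxy = 0.333333, Gamma_yyy = 0.000000
  tau = 0.833333: gamma = (0.125000, 0.083333), gamma' = (0.750000, -1.333333); Gamma_xxx = 0.483019, Gamma_xxy = 0.000000, Gamma_xyy = -1.513208, Gamma_yxx = 0.000000, Gamma_yxy = 0.359102, Gamma_yyy = 0.000000
  tau = 1.000000: gamma = (0.250000, -0.166667), gamma' = (0.750000, -1.666667); Gamma_xxx = 0.476013, Gamma_xxy = 0.000000, Gamma_xyy = -1.561919, Gamma_yxx = 0.000000, Gamma_yxy = 0.380952, Gamma_yyy = 0.000000
step 0: V^x = -0.1250, V^y = -0.1250
step 1: k1 = (-0.005948, 0.025794), k2 = (0.040615, 0.020991), k3 = (0.038113, 0.021131), k4 = (0.089290, 0.013762); V <- V + (h/6)(k1 + 2k2 + 2k3 + k4): V^x = -0.1116, V^y = -0.1181
step 2: k1 = (0.089128, 0.013856), k2 = (0.141195, 0.006783), k3 = (0.139165, 0.008807), k4 = (0.191175, 0.007052); V <- V + (h/6)(k1 + 2k2 + 2k3 + k4): V^x = -0.0649, V^y = -0.1152
step 3: k1 = (0.191114, 0.007174), k2 = (0.242045, 0.014889), k3 = (0.236376, 0.018607), k4 = (0.278856, 0.039971); V <- V + (h/6)(k1 + 2k2 + 2k3 + k4): V^x = 0.0144, V^y = -0.1089

Answer: V^x = 0.0144, V^y = -0.1089


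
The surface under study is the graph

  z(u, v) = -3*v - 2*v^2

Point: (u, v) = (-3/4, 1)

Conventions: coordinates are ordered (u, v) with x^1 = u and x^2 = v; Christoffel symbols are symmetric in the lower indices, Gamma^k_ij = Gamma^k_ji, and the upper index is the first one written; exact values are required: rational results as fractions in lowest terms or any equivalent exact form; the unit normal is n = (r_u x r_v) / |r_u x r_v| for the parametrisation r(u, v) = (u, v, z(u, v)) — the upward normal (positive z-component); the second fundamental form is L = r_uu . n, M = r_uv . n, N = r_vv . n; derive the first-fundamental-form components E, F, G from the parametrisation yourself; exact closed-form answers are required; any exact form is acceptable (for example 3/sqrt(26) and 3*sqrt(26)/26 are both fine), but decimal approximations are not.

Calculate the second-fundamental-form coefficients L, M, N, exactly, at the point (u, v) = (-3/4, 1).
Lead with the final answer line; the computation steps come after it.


Answer: L = 0, M = 0, N = -2*sqrt(2)/5

z_u = 0, z_v = -7, z_uu = 0, z_uv = 0, z_vv = -4
E = 1, F = 0, G = 50; answer radicand W^2 = 50
unnormalised second-form numerators: l = 0, m = 0, n = -4; L = l/sqrt(50), and similarly M = m/sqrt(W^2), N = n/sqrt(W^2)


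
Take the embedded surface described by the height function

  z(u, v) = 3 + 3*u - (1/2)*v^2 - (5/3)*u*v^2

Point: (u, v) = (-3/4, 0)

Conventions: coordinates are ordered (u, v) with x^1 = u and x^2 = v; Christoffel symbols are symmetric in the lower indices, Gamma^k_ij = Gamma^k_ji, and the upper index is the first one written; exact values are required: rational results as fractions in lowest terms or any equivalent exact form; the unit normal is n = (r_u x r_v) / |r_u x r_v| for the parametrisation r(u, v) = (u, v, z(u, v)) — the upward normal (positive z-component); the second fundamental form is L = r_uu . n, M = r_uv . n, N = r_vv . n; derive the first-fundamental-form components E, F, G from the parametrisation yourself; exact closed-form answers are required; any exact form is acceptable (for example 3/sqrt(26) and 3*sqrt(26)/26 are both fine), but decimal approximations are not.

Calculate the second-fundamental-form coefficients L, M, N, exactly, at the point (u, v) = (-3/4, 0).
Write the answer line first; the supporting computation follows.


Answer: L = 0, M = 0, N = 3*sqrt(10)/20

z_u = 3, z_v = 0, z_uu = 0, z_uv = 0, z_vv = 3/2
E = 10, F = 0, G = 1; answer radicand W^2 = 10
unnormalised second-form numerators: l = 0, m = 0, n = 3/2; L = l/sqrt(10), and similarly M = m/sqrt(W^2), N = n/sqrt(W^2)


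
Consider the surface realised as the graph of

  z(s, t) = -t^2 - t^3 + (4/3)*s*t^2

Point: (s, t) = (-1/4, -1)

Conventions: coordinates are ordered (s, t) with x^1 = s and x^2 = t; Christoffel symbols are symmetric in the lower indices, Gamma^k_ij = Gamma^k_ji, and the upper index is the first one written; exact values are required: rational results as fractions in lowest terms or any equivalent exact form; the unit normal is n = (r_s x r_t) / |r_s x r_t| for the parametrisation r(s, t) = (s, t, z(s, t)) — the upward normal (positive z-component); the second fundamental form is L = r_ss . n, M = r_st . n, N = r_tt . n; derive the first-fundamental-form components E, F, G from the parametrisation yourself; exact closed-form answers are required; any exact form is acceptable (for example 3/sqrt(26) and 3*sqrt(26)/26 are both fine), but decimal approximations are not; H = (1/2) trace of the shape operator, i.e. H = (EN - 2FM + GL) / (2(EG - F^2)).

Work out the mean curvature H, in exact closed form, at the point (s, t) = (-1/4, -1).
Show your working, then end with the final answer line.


z_s = 4/3, z_t = -1/3, z_ss = 0, z_st = -8/3, z_tt = 10/3
E = 25/9, F = -4/9, G = 10/9; answer radicand W^2 = 26/9
unnormalised second-form numerators: l = 0, m = -8/3, n = 10/3; L = l/sqrt(26/9), and similarly M = m/sqrt(W^2), N = n/sqrt(W^2)
H = (E*n - 2*F*m + G*l) / (2*(EG - F^2)*sqrt(W^2)); E*n - 2*F*m + G*l = 62/9, EG - F^2 = 26/9, so H = (31/26)/sqrt(26/9)

Answer: H = 93*sqrt(26)/676


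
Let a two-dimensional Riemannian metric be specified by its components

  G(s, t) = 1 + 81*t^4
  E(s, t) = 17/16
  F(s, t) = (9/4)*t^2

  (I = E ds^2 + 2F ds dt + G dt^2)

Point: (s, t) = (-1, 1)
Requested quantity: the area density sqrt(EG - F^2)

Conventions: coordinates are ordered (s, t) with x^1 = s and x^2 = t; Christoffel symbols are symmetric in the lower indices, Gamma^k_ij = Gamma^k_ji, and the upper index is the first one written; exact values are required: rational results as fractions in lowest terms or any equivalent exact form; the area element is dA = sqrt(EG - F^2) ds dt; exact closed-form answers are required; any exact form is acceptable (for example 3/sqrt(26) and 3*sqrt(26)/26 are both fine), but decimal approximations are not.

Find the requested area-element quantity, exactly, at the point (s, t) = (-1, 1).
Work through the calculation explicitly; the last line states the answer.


E = 17/16, F = 9/4, G = 82; EG - F^2 = 1313/16

Answer: sqrt(EG - F^2) = sqrt(1313)/4


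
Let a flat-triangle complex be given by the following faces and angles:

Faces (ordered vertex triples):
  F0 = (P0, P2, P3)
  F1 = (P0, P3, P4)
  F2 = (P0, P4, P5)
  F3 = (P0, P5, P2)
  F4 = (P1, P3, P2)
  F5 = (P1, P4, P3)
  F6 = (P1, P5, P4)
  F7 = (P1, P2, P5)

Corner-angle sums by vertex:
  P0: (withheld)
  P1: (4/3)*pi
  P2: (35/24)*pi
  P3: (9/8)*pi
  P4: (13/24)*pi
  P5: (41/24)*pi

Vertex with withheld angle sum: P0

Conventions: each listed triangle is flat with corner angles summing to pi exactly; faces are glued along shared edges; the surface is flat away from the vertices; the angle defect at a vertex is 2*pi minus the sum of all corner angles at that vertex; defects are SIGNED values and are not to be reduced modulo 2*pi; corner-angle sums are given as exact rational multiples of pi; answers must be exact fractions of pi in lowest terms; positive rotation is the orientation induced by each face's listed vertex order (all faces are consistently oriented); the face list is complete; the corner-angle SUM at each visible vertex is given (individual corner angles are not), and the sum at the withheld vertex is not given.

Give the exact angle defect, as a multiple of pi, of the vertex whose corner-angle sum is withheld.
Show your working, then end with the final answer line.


V = 6, E = 12, F = 8; chi = V - E + F = 2
Gauss-Bonnet: total defect = 2*pi*chi = 4*pi; visible defects sum to (23/6)*pi

Answer: defect(P0) = pi/6


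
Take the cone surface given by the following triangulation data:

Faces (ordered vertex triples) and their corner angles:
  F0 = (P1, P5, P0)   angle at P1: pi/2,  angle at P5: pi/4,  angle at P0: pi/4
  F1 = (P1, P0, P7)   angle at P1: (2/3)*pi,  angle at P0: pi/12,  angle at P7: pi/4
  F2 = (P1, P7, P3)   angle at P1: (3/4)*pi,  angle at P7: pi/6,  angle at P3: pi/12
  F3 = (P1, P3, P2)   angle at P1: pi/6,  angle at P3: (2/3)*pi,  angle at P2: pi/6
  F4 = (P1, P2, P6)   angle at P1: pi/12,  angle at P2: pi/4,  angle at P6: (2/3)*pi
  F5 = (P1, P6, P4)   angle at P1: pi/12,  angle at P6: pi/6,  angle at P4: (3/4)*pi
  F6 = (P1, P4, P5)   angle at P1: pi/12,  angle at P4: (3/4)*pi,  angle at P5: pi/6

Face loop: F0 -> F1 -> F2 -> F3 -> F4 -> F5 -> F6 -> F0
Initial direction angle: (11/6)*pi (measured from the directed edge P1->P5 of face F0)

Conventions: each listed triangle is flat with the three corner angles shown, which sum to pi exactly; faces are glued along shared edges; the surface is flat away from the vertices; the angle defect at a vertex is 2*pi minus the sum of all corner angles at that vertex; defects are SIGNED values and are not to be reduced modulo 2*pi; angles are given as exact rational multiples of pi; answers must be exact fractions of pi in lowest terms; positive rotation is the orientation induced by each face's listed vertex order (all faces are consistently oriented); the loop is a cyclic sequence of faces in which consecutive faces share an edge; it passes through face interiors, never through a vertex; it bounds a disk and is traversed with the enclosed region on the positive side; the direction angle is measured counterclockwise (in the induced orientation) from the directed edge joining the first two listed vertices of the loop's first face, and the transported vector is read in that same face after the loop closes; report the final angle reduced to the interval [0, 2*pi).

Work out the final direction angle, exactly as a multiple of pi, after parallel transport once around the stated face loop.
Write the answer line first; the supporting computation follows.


Answer: final direction angle = (3/2)*pi

enclosed vertex P1: corner angles sum to (7/3)*pi, defect = 2*pi - (7/3)*pi = -pi/3
final direction = starting direction + enclosed defect total, reduced mod 2*pi (induced orientation)
final angle = (11/6)*pi - pi/3 = (3/2)*pi (mod 2*pi)


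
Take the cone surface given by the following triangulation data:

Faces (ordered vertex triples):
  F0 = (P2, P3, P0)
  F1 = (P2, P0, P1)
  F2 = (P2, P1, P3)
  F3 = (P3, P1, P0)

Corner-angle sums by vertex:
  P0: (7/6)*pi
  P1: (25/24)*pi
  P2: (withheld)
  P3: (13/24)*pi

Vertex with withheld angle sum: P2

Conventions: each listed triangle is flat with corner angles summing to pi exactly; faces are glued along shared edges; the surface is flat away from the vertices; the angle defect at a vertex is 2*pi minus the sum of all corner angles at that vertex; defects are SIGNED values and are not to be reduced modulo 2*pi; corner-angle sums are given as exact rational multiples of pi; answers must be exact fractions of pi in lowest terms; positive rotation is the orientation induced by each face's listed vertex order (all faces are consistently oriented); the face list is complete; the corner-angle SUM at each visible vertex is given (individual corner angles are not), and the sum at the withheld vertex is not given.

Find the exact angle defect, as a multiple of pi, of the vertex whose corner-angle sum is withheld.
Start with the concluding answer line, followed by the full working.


Answer: defect(P2) = (3/4)*pi

V = 4, E = 6, F = 4; chi = V - E + F = 2
Gauss-Bonnet: total defect = 2*pi*chi = 4*pi; visible defects sum to (13/4)*pi


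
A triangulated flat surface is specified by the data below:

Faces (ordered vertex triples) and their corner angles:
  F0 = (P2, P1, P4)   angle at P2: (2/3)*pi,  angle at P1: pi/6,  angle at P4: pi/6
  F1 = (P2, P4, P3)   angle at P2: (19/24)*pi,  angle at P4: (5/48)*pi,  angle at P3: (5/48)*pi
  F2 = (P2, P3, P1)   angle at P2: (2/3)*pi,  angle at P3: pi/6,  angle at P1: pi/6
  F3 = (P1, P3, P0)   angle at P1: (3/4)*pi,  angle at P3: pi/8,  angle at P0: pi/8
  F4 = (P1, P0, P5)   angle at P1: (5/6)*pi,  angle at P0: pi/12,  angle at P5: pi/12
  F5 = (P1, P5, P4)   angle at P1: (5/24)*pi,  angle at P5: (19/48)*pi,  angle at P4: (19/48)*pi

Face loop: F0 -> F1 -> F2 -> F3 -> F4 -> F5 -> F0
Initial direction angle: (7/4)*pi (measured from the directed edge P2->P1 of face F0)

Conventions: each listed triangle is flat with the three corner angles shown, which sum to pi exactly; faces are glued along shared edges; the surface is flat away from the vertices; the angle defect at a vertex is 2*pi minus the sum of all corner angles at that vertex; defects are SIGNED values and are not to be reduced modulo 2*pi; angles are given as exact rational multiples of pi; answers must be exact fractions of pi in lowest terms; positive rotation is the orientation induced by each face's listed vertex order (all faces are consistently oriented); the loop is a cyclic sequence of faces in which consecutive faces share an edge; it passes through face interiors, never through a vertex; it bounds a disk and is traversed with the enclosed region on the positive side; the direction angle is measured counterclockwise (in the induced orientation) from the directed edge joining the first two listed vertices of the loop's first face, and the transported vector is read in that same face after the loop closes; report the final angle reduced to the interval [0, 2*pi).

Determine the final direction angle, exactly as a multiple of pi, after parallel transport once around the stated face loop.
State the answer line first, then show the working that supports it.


Answer: final direction angle = (3/2)*pi

enclosed vertex P1: corner angles sum to (17/8)*pi, defect = 2*pi - (17/8)*pi = -pi/8
enclosed vertex P2: corner angles sum to (17/8)*pi, defect = 2*pi - (17/8)*pi = -pi/8
by Gauss-Bonnet the loop rotates the vector by the enclosed defect sum (positive orientation, mod 2*pi)
final angle = (7/4)*pi - pi/4 = (3/2)*pi (mod 2*pi)


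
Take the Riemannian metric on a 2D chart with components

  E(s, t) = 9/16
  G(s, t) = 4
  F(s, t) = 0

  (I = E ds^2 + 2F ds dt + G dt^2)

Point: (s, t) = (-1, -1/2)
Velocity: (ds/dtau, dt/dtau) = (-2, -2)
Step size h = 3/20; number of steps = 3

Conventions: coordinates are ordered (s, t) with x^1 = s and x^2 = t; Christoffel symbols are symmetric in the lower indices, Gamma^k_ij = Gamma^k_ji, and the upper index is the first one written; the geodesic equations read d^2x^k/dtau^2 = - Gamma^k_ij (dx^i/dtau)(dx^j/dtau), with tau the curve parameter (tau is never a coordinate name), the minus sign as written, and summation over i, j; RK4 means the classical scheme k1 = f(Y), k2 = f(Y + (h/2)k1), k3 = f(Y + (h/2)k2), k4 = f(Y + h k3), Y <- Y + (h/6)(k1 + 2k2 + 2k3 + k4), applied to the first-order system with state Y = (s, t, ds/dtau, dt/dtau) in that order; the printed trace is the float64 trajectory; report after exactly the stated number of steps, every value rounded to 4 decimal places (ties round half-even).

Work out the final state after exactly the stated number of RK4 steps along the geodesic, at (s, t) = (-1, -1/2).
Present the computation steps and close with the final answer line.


f(Y) = (ds/dtau, dt/dtau, -Gamma^s_ij Y'^i Y'^j, -Gamma^t_ij Y'^i Y'^j) with the Gammas evaluated at the stage position; h = 0.150000; intermediate values shown to 6 dp
step 0: s = -1.0000, t = -0.5000, ds/dtau = -2.0000, dt/dtau = -2.0000
step 1:
  k1: at (s, t) = (-1.000000, -0.500000), (ds/dtau, dt/dtau) = (-2.000000, -2.000000); Gamma_sss = 0.000000, Gamma_sst = 0.000000, Gamma_stt = 0.000000, Gamma_tss = 0.000000, Gamma_tst = 0.000000, Gamma_ttt = 0.000000; k1 = (-2.000000, -2.000000, 0.000000, 0.000000)
  k2: at (s, t) = (-1.150000, -0.650000), (ds/dtau, dt/dtau) = (-2.000000, -2.000000); Gamma_sss = 0.000000, Gamma_sst = 0.000000, Gamma_stt = 0.000000, Gamma_tss = 0.000000, Gamma_tst = 0.000000, Gamma_ttt = 0.000000; k2 = (-2.000000, -2.000000, 0.000000, 0.000000)
  k3: at (s, t) = (-1.150000, -0.650000), (ds/dtau, dt/dtau) = (-2.000000, -2.000000); Gamma_sss = 0.000000, Gamma_sst = 0.000000, Gamma_stt = 0.000000, Gamma_tss = 0.000000, Gamma_tst = 0.000000, Gamma_ttt = 0.000000; k3 = (-2.000000, -2.000000, 0.000000, 0.000000)
  k4: at (s, t) = (-1.300000, -0.800000), (ds/dtau, dt/dtau) = (-2.000000, -2.000000); Gamma_sss = 0.000000, Gamma_sst = 0.000000, Gamma_stt = 0.000000, Gamma_tss = 0.000000, Gamma_tst = 0.000000, Gamma_ttt = 0.000000; k4 = (-2.000000, -2.000000, 0.000000, 0.000000)
  Y <- Y + (h/6)(k1 + 2k2 + 2k3 + k4): s = -1.3000, t = -0.8000, ds/dtau = -2.0000, dt/dtau = -2.0000
step 2:
  k1: at (s, t) = (-1.300000, -0.800000), (ds/dtau, dt/dtau) = (-2.000000, -2.000000); Gamma_sss = 0.000000, Gamma_sst = 0.000000, Gamma_stt = 0.000000, Gamma_tss = 0.000000, Gamma_tst = 0.000000, Gamma_ttt = 0.000000; k1 = (-2.000000, -2.000000, 0.000000, 0.000000)
  k2: at (s, t) = (-1.450000, -0.950000), (ds/dtau, dt/dtau) = (-2.000000, -2.000000); Gamma_sss = 0.000000, Gamma_sst = 0.000000, Gamma_stt = 0.000000, Gamma_tss = 0.000000, Gamma_tst = 0.000000, Gamma_ttt = 0.000000; k2 = (-2.000000, -2.000000, 0.000000, 0.000000)
  k3: at (s, t) = (-1.450000, -0.950000), (ds/dtau, dt/dtau) = (-2.000000, -2.000000); Gamma_sss = 0.000000, Gamma_sst = 0.000000, Gamma_stt = 0.000000, Gamma_tss = 0.000000, Gamma_tst = 0.000000, Gamma_ttt = 0.000000; k3 = (-2.000000, -2.000000, 0.000000, 0.000000)
  k4: at (s, t) = (-1.600000, -1.100000), (ds/dtau, dt/dtau) = (-2.000000, -2.000000); Gamma_sss = 0.000000, Gamma_sst = 0.000000, Gamma_stt = 0.000000, Gamma_tss = 0.000000, Gamma_tst = 0.000000, Gamma_ttt = 0.000000; k4 = (-2.000000, -2.000000, 0.000000, 0.000000)
  Y <- Y + (h/6)(k1 + 2k2 + 2k3 + k4): s = -1.6000, t = -1.1000, ds/dtau = -2.0000, dt/dtau = -2.0000
step 3:
  k1: at (s, t) = (-1.600000, -1.100000), (ds/dtau, dt/dtau) = (-2.000000, -2.000000); Gamma_sss = 0.000000, Gamma_sst = 0.000000, Gamma_stt = 0.000000, Gamma_tss = 0.000000, Gamma_tst = 0.000000, Gamma_ttt = 0.000000; k1 = (-2.000000, -2.000000, 0.000000, 0.000000)
  k2: at (s, t) = (-1.750000, -1.250000), (ds/dtau, dt/dtau) = (-2.000000, -2.000000); Gamma_sss = 0.000000, Gamma_sst = 0.000000, Gamma_stt = 0.000000, Gamma_tss = 0.000000, Gamma_tst = 0.000000, Gamma_ttt = 0.000000; k2 = (-2.000000, -2.000000, 0.000000, 0.000000)
  k3: at (s, t) = (-1.750000, -1.250000), (ds/dtau, dt/dtau) = (-2.000000, -2.000000); Gamma_sss = 0.000000, Gamma_sst = 0.000000, Gamma_stt = 0.000000, Gamma_tss = 0.000000, Gamma_tst = 0.000000, Gamma_ttt = 0.000000; k3 = (-2.000000, -2.000000, 0.000000, 0.000000)
  k4: at (s, t) = (-1.900000, -1.400000), (ds/dtau, dt/dtau) = (-2.000000, -2.000000); Gamma_sss = 0.000000, Gamma_sst = 0.000000, Gamma_stt = 0.000000, Gamma_tss = 0.000000, Gamma_tst = 0.000000, Gamma_ttt = 0.000000; k4 = (-2.000000, -2.000000, 0.000000, 0.000000)
  Y <- Y + (h/6)(k1 + 2k2 + 2k3 + k4): s = -1.9000, t = -1.4000, ds/dtau = -2.0000, dt/dtau = -2.0000

Answer: s = -1.9000, t = -1.4000, ds/dtau = -2.0000, dt/dtau = -2.0000


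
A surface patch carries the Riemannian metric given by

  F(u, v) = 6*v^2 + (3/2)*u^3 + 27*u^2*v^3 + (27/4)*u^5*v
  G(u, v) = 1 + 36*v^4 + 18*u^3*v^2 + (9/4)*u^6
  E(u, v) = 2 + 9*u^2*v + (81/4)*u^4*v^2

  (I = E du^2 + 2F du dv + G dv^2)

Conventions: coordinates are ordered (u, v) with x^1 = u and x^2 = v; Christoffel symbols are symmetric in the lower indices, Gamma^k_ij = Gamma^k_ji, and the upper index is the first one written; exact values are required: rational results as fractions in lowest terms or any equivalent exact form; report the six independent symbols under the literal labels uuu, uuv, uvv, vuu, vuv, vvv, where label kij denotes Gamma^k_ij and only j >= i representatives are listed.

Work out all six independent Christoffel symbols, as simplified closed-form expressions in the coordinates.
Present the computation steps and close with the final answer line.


E = 2 + 9*u^2*v + (81/4)*u^4*v^2; F = 6*v^2 + (3/2)*u^3 + 27*u^2*v^3 + (27/4)*u^5*v; G = 1 + 36*v^4 + 18*u^3*v^2 + (9/4)*u^6
Gamma^k_ij = (1/2) g^{kl} (d_i g_jl + d_j g_il - d_l g_ij), with g^inv = (1/(EG-F^2)) [[G, -F], [-F, E]]
first partials: E_u = 18*u*v + 81*u^3*v^2, E_v = 9*u^2 + (81/2)*u^4*v, F_u = (9/2)*u^2 + 54*u*v^3 + (135/4)*u^4*v, F_v = 12*v + 81*u^2*v^2 + (27/4)*u^5, G_u = 54*u^2*v^2 + (27/2)*u^5, G_v = 144*v^3 + 36*u^3*v
D = EG - F^2 = 2 + 9*u^2*v + 36*v^4 + 18*u^3*v^2 + (81/4)*u^4*v^2 + (9/4)*u^6
expanded: Gamma^u_uu = (G E_u - 2F F_u + F E_v)/(2D), Gamma^u_uv = (G E_v - F G_u)/(2D), Gamma^u_vv = (2G F_v - G G_u - F G_v)/(2D), Gamma^v_uu = (2E F_u - E E_v - F E_u)/(2D), Gamma^v_uv = (E G_u - F E_v)/(2D), Gamma^v_vv = (E G_v - 2F F_v + F G_u)/(2D); substitute and cancel common factors

Answer: Gamma_uuu = (162*u^3*v^2 + 36*u*v)/(9*u^6 + 81*u^4*v^2 + 72*u^3*v^2 + 36*u^2*v + 144*v^4 + 8), Gamma_uuv = (81*u^4*v + 18*u^2)/(9*u^6 + 81*u^4*v^2 + 72*u^3*v^2 + 36*u^2*v + 144*v^4 + 8), Gamma_uvv = (216*u^2*v^2 + 48*v)/(9*u^6 + 81*u^4*v^2 + 72*u^3*v^2 + 36*u^2*v + 144*v^4 + 8), Gamma_vuu = (54*u^4*v + 216*u*v^3)/(9*u^6 + 81*u^4*v^2 + 72*u^3*v^2 + 36*u^2*v + 144*v^4 + 8), Gamma_vuv = (27*u^5 + 108*u^2*v^2)/(9*u^6 + 81*u^4*v^2 + 72*u^3*v^2 + 36*u^2*v + 144*v^4 + 8), Gamma_vvv = (72*u^3*v + 288*v^3)/(9*u^6 + 81*u^4*v^2 + 72*u^3*v^2 + 36*u^2*v + 144*v^4 + 8)


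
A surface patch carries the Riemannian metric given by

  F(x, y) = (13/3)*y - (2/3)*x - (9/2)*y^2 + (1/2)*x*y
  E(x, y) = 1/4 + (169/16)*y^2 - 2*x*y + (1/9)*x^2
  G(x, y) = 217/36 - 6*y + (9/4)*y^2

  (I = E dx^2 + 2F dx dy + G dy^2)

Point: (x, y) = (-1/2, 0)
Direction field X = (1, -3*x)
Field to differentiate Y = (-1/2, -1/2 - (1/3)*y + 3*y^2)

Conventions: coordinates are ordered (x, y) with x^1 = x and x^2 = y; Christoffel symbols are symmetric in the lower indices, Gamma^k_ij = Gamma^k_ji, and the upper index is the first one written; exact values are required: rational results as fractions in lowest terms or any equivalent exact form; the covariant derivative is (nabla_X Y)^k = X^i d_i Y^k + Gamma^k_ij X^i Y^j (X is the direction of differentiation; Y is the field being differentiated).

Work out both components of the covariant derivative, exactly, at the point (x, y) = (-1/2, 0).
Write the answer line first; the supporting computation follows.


Answer: (nabla_X Y)^x = -119255/8104, (nabla_X Y)^y = 794/1013

E = 5/18, F = 1/3, G = 217/36 at the point
E_x = -1/9, E_y = 1, F_x = -2/3, F_y = 49/12, G_x = 0, G_y = -6
EG - F^2 = 1013/648;  g^inv = (648/1013) * [[217/36, -1/3], [-1/3, 5/18]]
first-kind symbols [ij,l] = (1/2)(d_i g_jl + d_j g_il - d_l g_ij): [xx,x] = E_x/2 = -1/18, [xx,y] = F_x - E_y/2 = -7/6, [xy,x] = E_y/2 = 1/2, [xy,y] = G_x/2 = 0, [yy,x] = F_y - G_x/2 = 49/12, [yy,y] = G_y/2 = -3
Gamma^x_ij = (G*[ij,x] - F*[ij,y])/(EG - F^2), Gamma^y_ij = (E*[ij,y] - F*[ij,x])/(EG - F^2)
Gamma_xxx = 35/1013, Gamma_xxy = 1953/1013, Gamma_xyy = 33195/2026, Gamma_yxx = -198/1013, Gamma_yxy = -108/1013, Gamma_yyy = -1422/1013
X = (1, 3/2), Y = (-1/2, -1/2) at the point


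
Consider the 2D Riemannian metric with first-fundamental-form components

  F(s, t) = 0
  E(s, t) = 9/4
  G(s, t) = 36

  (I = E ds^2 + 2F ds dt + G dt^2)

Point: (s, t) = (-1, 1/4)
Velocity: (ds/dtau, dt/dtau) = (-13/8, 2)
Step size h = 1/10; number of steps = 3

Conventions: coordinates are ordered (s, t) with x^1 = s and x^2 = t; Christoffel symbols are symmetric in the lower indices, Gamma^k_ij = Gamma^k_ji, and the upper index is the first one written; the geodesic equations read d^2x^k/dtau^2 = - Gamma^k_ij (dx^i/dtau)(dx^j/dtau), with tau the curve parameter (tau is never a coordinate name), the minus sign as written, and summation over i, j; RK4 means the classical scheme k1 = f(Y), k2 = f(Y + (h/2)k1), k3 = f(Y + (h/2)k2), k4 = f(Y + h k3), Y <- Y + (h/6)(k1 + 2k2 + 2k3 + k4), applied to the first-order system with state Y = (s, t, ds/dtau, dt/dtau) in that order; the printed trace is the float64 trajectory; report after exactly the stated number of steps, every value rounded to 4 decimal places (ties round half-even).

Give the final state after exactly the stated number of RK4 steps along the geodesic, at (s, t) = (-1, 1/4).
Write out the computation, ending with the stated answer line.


f(Y) = (ds/dtau, dt/dtau, -Gamma^s_ij Y'^i Y'^j, -Gamma^t_ij Y'^i Y'^j) with the Gammas evaluated at the stage position; h = 0.100000; intermediate values shown to 6 dp
step 0: s = -1.0000, t = 0.2500, ds/dtau = -1.6250, dt/dtau = 2.0000
step 1:
  k1: at (s, t) = (-1.000000, 0.250000), (ds/dtau, dt/dtau) = (-1.625000, 2.000000); Gamma_sss = 0.000000, Gamma_sst = 0.000000, Gamma_stt = 0.000000, Gamma_tss = 0.000000, Gamma_tst = 0.000000, Gamma_ttt = 0.000000; k1 = (-1.625000, 2.000000, 0.000000, 0.000000)
  k2: at (s, t) = (-1.081250, 0.350000), (ds/dtau, dt/dtau) = (-1.625000, 2.000000); Gamma_sss = 0.000000, Gamma_sst = 0.000000, Gamma_stt = 0.000000, Gamma_tss = 0.000000, Gamma_tst = 0.000000, Gamma_ttt = 0.000000; k2 = (-1.625000, 2.000000, 0.000000, 0.000000)
  k3: at (s, t) = (-1.081250, 0.350000), (ds/dtau, dt/dtau) = (-1.625000, 2.000000); Gamma_sss = 0.000000, Gamma_sst = 0.000000, Gamma_stt = 0.000000, Gamma_tss = 0.000000, Gamma_tst = 0.000000, Gamma_ttt = 0.000000; k3 = (-1.625000, 2.000000, 0.000000, 0.000000)
  k4: at (s, t) = (-1.162500, 0.450000), (ds/dtau, dt/dtau) = (-1.625000, 2.000000); Gamma_sss = 0.000000, Gamma_sst = 0.000000, Gamma_stt = 0.000000, Gamma_tss = 0.000000, Gamma_tst = 0.000000, Gamma_ttt = 0.000000; k4 = (-1.625000, 2.000000, 0.000000, 0.000000)
  Y <- Y + (h/6)(k1 + 2k2 + 2k3 + k4): s = -1.1625, t = 0.4500, ds/dtau = -1.6250, dt/dtau = 2.0000
step 2:
  k1: at (s, t) = (-1.162500, 0.450000), (ds/dtau, dt/dtau) = (-1.625000, 2.000000); Gamma_sss = 0.000000, Gamma_sst = 0.000000, Gamma_stt = 0.000000, Gamma_tss = 0.000000, Gamma_tst = 0.000000, Gamma_ttt = 0.000000; k1 = (-1.625000, 2.000000, 0.000000, 0.000000)
  k2: at (s, t) = (-1.243750, 0.550000), (ds/dtau, dt/dtau) = (-1.625000, 2.000000); Gamma_sss = 0.000000, Gamma_sst = 0.000000, Gamma_stt = 0.000000, Gamma_tss = 0.000000, Gamma_tst = 0.000000, Gamma_ttt = 0.000000; k2 = (-1.625000, 2.000000, 0.000000, 0.000000)
  k3: at (s, t) = (-1.243750, 0.550000), (ds/dtau, dt/dtau) = (-1.625000, 2.000000); Gamma_sss = 0.000000, Gamma_sst = 0.000000, Gamma_stt = 0.000000, Gamma_tss = 0.000000, Gamma_tst = 0.000000, Gamma_ttt = 0.000000; k3 = (-1.625000, 2.000000, 0.000000, 0.000000)
  k4: at (s, t) = (-1.325000, 0.650000), (ds/dtau, dt/dtau) = (-1.625000, 2.000000); Gamma_sss = 0.000000, Gamma_sst = 0.000000, Gamma_stt = 0.000000, Gamma_tss = 0.000000, Gamma_tst = 0.000000, Gamma_ttt = 0.000000; k4 = (-1.625000, 2.000000, 0.000000, 0.000000)
  Y <- Y + (h/6)(k1 + 2k2 + 2k3 + k4): s = -1.3250, t = 0.6500, ds/dtau = -1.6250, dt/dtau = 2.0000
step 3:
  k1: at (s, t) = (-1.325000, 0.650000), (ds/dtau, dt/dtau) = (-1.625000, 2.000000); Gamma_sss = 0.000000, Gamma_sst = 0.000000, Gamma_stt = 0.000000, Gamma_tss = 0.000000, Gamma_tst = 0.000000, Gamma_ttt = 0.000000; k1 = (-1.625000, 2.000000, 0.000000, 0.000000)
  k2: at (s, t) = (-1.406250, 0.750000), (ds/dtau, dt/dtau) = (-1.625000, 2.000000); Gamma_sss = 0.000000, Gamma_sst = 0.000000, Gamma_stt = 0.000000, Gamma_tss = 0.000000, Gamma_tst = 0.000000, Gamma_ttt = 0.000000; k2 = (-1.625000, 2.000000, 0.000000, 0.000000)
  k3: at (s, t) = (-1.406250, 0.750000), (ds/dtau, dt/dtau) = (-1.625000, 2.000000); Gamma_sss = 0.000000, Gamma_sst = 0.000000, Gamma_stt = 0.000000, Gamma_tss = 0.000000, Gamma_tst = 0.000000, Gamma_ttt = 0.000000; k3 = (-1.625000, 2.000000, 0.000000, 0.000000)
  k4: at (s, t) = (-1.487500, 0.850000), (ds/dtau, dt/dtau) = (-1.625000, 2.000000); Gamma_sss = 0.000000, Gamma_sst = 0.000000, Gamma_stt = 0.000000, Gamma_tss = 0.000000, Gamma_tst = 0.000000, Gamma_ttt = 0.000000; k4 = (-1.625000, 2.000000, 0.000000, 0.000000)
  Y <- Y + (h/6)(k1 + 2k2 + 2k3 + k4): s = -1.4875, t = 0.8500, ds/dtau = -1.6250, dt/dtau = 2.0000

Answer: s = -1.4875, t = 0.8500, ds/dtau = -1.6250, dt/dtau = 2.0000


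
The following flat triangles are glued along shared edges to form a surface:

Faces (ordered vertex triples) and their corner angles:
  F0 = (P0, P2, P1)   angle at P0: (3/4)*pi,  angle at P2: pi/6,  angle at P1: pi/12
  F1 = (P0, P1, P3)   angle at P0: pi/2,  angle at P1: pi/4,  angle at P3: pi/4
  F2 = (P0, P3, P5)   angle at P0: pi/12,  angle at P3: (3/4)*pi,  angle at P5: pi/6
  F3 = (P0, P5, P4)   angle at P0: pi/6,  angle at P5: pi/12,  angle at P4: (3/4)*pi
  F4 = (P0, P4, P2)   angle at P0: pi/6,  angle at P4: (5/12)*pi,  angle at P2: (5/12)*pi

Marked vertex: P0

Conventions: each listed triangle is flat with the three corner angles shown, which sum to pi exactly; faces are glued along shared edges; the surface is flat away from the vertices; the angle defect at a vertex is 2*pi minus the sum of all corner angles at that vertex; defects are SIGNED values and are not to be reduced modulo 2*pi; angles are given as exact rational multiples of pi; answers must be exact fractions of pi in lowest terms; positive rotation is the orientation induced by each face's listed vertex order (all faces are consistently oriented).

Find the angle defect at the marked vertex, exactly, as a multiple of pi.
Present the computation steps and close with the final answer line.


Sum of corner angles at P0: (5/3)*pi
defect = 2*pi - (5/3)*pi

Answer: defect(P0) = pi/3


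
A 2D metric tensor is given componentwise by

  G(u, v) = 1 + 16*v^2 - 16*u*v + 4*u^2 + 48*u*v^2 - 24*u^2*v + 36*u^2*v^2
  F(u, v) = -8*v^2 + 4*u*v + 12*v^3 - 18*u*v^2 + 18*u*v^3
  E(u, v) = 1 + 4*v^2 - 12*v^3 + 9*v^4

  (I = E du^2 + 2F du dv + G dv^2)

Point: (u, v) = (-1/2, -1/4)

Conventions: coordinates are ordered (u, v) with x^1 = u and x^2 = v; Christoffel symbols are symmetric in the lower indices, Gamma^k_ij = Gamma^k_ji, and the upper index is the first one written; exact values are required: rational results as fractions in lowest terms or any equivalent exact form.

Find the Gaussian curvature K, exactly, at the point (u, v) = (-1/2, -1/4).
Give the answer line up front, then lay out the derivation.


Answer: K = -802816/271441

E = 377/256, F = 33/64, G = 25/16, EG - F^2 = 521/256 at the point
E_u = 0, E_v = -77/16, F_u = -77/32, F_v = -31/16, G_u = -21/4, G_v = 3/2
E_vv = 131/4, F_uv = 131/8, G_uu = 49/2
Compute both Brioschi determinants and normalise by (EG - F^2)^2.
M1 = [[-E_vv/2 + F_uv - G_uu/2, E_u/2, F_u - E_v/2], [F_v - G_u/2, E, F], [G_v/2, F, G]] = [[-49/4, 0, 0], [11/16, 377/256, 33/64], [3/4, 33/64, 25/16]]; det M1 = -25529/1024
M2 = [[0, E_v/2, G_u/2], [E_v/2, E, F], [G_u/2, F, G]] = [[0, -77/32, -21/8], [-77/32, 377/256, 33/64], [-21/8, 33/64, 25/16]]; det M2 = -12985/1024
det M1 - det M2 = -49/4; K = -49/4 / (521/256)^2 = -802816/271441


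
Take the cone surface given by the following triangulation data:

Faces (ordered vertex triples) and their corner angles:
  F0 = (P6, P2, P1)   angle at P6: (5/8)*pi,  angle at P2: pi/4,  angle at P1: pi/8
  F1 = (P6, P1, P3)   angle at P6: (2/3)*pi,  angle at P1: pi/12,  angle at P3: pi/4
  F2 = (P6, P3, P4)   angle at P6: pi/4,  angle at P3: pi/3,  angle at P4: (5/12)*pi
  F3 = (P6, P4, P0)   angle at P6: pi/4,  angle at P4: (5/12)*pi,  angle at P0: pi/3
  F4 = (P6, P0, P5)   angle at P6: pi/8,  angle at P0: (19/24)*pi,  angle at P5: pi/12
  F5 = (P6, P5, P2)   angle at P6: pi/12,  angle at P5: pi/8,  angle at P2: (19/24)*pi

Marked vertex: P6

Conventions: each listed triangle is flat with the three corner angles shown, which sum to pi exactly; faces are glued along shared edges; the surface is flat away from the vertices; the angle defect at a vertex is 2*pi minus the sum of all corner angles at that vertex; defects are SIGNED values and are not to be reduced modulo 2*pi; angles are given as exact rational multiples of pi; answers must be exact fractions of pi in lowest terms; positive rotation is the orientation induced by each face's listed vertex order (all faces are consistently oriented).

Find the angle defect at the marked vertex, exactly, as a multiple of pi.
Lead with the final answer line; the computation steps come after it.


Answer: defect(P6) = 0

Sum of corner angles at P6: 2*pi
defect = 2*pi - 2*pi


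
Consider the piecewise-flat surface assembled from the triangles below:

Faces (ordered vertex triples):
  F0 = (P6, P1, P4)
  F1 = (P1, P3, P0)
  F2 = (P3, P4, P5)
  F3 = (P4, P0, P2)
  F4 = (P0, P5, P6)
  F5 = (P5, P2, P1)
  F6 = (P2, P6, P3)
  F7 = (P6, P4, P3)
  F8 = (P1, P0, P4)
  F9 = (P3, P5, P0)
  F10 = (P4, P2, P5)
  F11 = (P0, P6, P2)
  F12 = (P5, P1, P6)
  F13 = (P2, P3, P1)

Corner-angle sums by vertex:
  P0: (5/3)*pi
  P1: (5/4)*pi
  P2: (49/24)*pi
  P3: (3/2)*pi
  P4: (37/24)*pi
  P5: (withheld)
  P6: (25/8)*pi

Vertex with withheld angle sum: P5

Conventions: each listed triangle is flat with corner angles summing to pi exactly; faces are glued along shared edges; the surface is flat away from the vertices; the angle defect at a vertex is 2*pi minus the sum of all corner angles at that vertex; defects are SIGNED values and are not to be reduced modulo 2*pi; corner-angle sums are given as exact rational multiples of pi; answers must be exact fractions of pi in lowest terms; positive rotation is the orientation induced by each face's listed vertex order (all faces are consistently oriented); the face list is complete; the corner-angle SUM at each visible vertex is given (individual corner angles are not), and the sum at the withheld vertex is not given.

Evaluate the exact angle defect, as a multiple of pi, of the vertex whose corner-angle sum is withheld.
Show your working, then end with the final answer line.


V = 7, E = 21, F = 14; chi = V - E + F = 0
Gauss-Bonnet: total defect = 2*pi*chi = 0; visible defects sum to (7/8)*pi

Answer: defect(P5) = (-7/8)*pi


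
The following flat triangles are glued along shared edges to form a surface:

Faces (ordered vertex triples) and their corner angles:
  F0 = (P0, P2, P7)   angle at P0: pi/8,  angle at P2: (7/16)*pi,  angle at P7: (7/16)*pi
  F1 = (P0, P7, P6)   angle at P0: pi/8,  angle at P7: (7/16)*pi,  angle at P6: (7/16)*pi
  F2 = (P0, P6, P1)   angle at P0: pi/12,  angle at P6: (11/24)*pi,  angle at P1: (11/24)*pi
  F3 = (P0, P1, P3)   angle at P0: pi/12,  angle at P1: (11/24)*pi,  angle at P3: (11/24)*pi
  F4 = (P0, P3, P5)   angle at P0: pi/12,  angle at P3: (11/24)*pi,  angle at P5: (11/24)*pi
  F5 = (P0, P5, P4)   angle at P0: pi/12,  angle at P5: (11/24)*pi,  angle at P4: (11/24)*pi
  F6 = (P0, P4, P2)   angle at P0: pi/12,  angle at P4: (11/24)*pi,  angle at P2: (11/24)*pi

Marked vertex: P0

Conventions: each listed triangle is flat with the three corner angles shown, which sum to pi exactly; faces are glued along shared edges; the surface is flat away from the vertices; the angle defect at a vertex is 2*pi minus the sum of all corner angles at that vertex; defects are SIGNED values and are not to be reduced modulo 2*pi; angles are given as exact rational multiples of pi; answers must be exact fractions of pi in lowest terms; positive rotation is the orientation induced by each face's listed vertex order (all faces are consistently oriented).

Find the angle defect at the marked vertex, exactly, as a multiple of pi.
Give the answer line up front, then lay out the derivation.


Answer: defect(P0) = (4/3)*pi

Sum of corner angles at P0: (2/3)*pi
defect = 2*pi - (2/3)*pi


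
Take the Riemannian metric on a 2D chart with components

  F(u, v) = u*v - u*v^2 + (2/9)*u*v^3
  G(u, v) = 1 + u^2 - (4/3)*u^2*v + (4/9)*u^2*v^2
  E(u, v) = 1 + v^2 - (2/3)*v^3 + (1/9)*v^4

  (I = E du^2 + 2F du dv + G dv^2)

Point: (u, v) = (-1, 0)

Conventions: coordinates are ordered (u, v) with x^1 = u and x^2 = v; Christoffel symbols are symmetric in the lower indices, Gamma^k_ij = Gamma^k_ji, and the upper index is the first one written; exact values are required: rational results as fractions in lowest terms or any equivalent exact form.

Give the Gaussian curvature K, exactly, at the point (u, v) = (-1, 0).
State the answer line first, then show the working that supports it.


Answer: K = -1/4

E = 1, F = 0, G = 2, EG - F^2 = 2 at the point
E_u = 0, E_v = 0, F_u = 0, F_v = -1, G_u = -2, G_v = -4/3
E_vv = 2, F_uv = 1, G_uu = 2
By Brioschi, K is (det M1 - det M2) divided by (EG - F^2) squared.
M1 = [[-E_vv/2 + F_uv - G_uu/2, E_u/2, F_u - E_v/2], [F_v - G_u/2, E, F], [G_v/2, F, G]] = [[-1, 0, 0], [0, 1, 0], [-2/3, 0, 2]]; det M1 = -2
M2 = [[0, E_v/2, G_u/2], [E_v/2, E, F], [G_u/2, F, G]] = [[0, 0, -1], [0, 1, 0], [-1, 0, 2]]; det M2 = -1
det M1 - det M2 = -1; K = -1 / (2)^2 = -1/4


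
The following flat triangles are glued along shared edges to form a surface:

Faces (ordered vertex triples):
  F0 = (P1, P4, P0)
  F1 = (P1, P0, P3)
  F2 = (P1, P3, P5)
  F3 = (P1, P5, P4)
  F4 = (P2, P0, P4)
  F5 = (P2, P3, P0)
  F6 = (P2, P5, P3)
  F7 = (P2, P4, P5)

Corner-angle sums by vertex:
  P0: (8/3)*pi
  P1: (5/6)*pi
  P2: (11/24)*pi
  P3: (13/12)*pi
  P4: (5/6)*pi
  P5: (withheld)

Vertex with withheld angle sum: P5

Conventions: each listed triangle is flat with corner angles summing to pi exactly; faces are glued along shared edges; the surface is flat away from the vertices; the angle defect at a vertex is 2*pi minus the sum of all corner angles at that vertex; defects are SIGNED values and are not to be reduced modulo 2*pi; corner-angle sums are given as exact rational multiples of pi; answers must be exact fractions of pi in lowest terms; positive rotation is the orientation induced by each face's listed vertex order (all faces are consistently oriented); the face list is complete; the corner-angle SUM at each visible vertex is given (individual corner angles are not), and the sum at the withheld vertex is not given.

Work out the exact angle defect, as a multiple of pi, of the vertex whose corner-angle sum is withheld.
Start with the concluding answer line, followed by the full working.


Answer: defect(P5) = -pi/8

V = 6, E = 12, F = 8; chi = V - E + F = 2
Gauss-Bonnet: total defect = 2*pi*chi = 4*pi; visible defects sum to (33/8)*pi
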